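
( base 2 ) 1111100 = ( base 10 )124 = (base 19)6A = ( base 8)174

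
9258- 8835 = 423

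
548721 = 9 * 60969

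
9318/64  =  4659/32 = 145.59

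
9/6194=9/6194  =  0.00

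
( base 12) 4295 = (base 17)1853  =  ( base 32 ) 74H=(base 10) 7313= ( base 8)16221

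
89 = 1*89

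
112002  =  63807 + 48195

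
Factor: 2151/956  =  9/4 = 2^(  -  2) * 3^2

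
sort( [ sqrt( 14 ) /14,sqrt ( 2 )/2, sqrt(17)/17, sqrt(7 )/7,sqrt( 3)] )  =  [ sqrt (17 )/17,sqrt (14)/14,sqrt( 7)/7, sqrt ( 2 )/2 , sqrt( 3) ]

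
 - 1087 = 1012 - 2099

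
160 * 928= 148480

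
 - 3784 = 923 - 4707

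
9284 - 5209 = 4075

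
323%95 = 38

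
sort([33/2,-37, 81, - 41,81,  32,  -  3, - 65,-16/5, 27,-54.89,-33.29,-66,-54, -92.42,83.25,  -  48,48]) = [  -  92.42,-66 ,-65, - 54.89, - 54, - 48,-41, - 37, - 33.29,-16/5,-3, 33/2, 27,32 , 48,81,  81, 83.25]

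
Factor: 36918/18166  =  63/31 = 3^2* 7^1*31^( - 1) 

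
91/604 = 91/604 = 0.15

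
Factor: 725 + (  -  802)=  - 7^1*11^1   =  - 77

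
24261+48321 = 72582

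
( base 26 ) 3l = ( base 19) 54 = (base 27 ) 3i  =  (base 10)99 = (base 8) 143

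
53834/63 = 854 + 32/63  =  854.51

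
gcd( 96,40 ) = 8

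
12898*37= 477226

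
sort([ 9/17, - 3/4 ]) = [ - 3/4,9/17]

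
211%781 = 211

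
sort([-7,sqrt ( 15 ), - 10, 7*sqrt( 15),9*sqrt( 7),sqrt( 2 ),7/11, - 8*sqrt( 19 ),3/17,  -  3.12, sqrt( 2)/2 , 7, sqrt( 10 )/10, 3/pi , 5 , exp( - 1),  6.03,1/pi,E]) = [ - 8*sqrt( 19),-10, - 7, - 3.12,3/17,sqrt(10)/10,  1/pi, exp(-1) , 7/11  ,  sqrt( 2)/2,  3/pi,sqrt( 2), E,sqrt(15), 5,6.03,7, 9*sqrt( 7),7*sqrt( 15) ]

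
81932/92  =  20483/23=890.57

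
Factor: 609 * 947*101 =58249023 = 3^1*7^1* 29^1*101^1*947^1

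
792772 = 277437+515335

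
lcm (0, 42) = 0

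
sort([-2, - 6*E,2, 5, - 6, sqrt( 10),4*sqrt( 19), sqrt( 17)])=[  -  6*E, - 6, - 2, 2, sqrt (10 ),sqrt( 17 ), 5, 4*sqrt(19 )] 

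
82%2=0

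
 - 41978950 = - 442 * 94975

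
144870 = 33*4390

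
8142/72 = 1357/12 = 113.08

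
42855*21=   899955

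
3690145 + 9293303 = 12983448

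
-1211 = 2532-3743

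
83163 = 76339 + 6824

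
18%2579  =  18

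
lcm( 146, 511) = 1022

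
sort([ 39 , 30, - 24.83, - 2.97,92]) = [ - 24.83,-2.97,  30,39, 92]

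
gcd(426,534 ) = 6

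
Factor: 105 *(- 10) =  - 1050 = - 2^1*3^1*5^2*7^1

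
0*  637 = 0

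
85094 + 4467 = 89561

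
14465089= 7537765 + 6927324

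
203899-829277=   -  625378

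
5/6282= 5/6282 = 0.00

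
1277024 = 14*91216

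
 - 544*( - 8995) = 4893280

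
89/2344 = 89/2344 = 0.04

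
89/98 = 89/98 = 0.91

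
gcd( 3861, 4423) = 1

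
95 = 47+48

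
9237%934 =831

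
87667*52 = 4558684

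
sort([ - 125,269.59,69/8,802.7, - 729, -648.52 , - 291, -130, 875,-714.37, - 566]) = [-729, - 714.37, - 648.52,-566, - 291,-130,-125,  69/8,269.59 , 802.7, 875 ] 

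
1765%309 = 220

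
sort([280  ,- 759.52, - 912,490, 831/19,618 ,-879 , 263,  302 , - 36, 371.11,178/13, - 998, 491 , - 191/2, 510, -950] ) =[ - 998, - 950, - 912, - 879, - 759.52, -191/2, - 36,178/13 , 831/19,263,280,302,371.11,490, 491,510,618 ]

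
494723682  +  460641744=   955365426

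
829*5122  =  4246138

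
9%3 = 0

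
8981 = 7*1283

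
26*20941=544466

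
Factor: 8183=7^2*167^1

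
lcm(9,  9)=9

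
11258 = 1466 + 9792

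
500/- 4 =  - 125 + 0/1 = -  125.00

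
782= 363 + 419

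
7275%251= 247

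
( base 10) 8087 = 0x1F97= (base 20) 1047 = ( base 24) e0n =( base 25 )cnc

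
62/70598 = 31/35299= 0.00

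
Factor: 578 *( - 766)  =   - 2^2*17^2*383^1= -442748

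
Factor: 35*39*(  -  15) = -3^2 * 5^2*7^1  *  13^1 = -20475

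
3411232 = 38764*88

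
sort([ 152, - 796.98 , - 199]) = [ - 796.98 ,-199,152 ] 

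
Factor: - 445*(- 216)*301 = 2^3 * 3^3 * 5^1*7^1*43^1*89^1 = 28932120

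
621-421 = 200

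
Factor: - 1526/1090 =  - 5^( - 1 )*7^1=- 7/5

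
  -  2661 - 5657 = - 8318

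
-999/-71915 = 999/71915=0.01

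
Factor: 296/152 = 19^( - 1 ) * 37^1 = 37/19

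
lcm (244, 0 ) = 0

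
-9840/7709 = -9840/7709 = -1.28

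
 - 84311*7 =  - 590177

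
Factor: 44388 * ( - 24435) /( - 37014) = 180770130/6169= 2^1 * 3^6 * 5^1 * 31^(-1) * 137^1* 181^1*199^ ( - 1)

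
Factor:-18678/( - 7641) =22/9 = 2^1 * 3^(-2 )*11^1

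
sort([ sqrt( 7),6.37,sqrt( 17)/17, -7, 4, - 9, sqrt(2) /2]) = [- 9,- 7,sqrt (17)/17,sqrt(2 ) /2,sqrt( 7), 4, 6.37]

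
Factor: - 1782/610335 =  - 2^1*5^(  -  1 )*137^( - 1 ) =-2/685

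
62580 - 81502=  - 18922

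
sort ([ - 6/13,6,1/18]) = [ - 6/13, 1/18, 6 ]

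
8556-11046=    - 2490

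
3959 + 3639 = 7598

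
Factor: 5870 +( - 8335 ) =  - 2465 =- 5^1*17^1*29^1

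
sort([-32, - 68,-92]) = [ - 92, - 68 , - 32]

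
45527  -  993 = 44534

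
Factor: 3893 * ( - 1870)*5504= - 2^8*5^1*11^1 * 17^2*43^1*229^1 = -  40068624640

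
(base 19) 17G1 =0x25DB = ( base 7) 40153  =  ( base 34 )8d1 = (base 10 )9691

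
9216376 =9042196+174180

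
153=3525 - 3372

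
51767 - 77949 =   -  26182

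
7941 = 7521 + 420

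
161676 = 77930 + 83746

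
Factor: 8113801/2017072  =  2^( - 4) * 2731^1*2971^1*126067^( - 1)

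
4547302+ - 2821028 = 1726274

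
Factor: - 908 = - 2^2*227^1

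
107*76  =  8132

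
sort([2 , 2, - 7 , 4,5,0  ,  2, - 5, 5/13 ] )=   [-7, - 5, 0, 5/13,2, 2,  2,4,5 ] 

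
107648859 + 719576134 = 827224993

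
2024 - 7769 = -5745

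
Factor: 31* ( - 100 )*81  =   - 2^2*3^4*5^2*31^1 = - 251100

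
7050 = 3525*2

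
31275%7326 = 1971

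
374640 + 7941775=8316415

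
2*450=900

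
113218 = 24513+88705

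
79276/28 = 19819/7=2831.29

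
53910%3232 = 2198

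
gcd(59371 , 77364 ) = 1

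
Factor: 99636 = 2^2*3^1*19^2*23^1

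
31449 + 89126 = 120575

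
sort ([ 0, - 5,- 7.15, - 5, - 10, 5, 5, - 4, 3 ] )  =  [ - 10, - 7.15, - 5, - 5, - 4,  0, 3, 5, 5] 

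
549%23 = 20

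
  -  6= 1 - 7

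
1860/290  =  6 + 12/29 = 6.41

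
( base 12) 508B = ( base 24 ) F4B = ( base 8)21053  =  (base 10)8747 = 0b10001000101011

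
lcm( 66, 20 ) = 660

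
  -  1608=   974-2582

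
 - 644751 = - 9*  71639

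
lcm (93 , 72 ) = 2232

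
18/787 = 18/787 = 0.02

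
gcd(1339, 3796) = 13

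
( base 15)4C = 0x48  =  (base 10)72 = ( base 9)80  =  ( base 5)242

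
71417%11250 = 3917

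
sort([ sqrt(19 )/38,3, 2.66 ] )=[ sqrt(19 )/38 , 2.66,3]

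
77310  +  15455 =92765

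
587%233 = 121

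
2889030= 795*3634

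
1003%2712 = 1003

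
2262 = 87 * 26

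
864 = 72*12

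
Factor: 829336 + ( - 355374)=2^1*236981^1 = 473962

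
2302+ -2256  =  46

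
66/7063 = 66/7063  =  0.01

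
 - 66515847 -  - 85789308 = 19273461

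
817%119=103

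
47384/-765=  - 62 + 46/765 = - 61.94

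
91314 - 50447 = 40867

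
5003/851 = 5003/851 = 5.88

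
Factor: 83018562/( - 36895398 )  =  -13836427/6149233 = - 11^1*19^1 * 239^1 * 277^1*6149233^( - 1)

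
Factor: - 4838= - 2^1*41^1*59^1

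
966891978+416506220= 1383398198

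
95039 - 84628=10411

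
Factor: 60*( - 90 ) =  - 5400 = -  2^3*3^3*5^2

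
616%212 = 192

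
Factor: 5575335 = 3^1*5^1*53^1*7013^1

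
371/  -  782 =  - 1 + 411/782 = - 0.47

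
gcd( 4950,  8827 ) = 1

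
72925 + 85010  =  157935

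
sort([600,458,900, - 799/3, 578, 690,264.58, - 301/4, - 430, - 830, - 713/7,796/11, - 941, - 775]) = [ - 941, - 830, - 775, - 430, - 799/3,- 713/7, - 301/4 , 796/11 , 264.58,458,578,600, 690,900 ] 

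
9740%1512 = 668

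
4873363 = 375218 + 4498145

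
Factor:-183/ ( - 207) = 3^( - 1 )*23^(  -  1 ) *61^1 =61/69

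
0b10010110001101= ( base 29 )BCE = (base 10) 9613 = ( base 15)2CAD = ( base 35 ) 7tn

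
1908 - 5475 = -3567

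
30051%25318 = 4733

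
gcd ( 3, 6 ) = 3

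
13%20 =13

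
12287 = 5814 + 6473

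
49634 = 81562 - 31928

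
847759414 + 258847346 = 1106606760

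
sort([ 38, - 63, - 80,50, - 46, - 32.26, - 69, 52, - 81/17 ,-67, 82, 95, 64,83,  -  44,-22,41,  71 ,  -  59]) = [- 80,-69,- 67, - 63 , - 59, -46,-44, - 32.26, - 22, - 81/17 , 38, 41,50,  52, 64,71, 82,83, 95] 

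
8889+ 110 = 8999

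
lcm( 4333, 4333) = 4333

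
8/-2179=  - 1 + 2171/2179=- 0.00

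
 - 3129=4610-7739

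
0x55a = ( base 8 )2532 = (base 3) 1212202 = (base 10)1370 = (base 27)1NK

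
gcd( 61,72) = 1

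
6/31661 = 6/31661= 0.00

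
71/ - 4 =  - 18+1/4=- 17.75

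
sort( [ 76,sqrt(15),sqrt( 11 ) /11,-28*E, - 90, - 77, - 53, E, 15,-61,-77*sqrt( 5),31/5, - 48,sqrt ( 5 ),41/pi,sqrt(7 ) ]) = [-77 * sqrt( 5 ) ,-90, - 77, - 28*E,-61, - 53,  -  48,sqrt ( 11 ) /11, sqrt(5),sqrt(7),  E,sqrt(15 ),31/5,41/pi , 15,76] 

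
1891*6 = 11346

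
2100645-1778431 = 322214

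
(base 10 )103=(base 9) 124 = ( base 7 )205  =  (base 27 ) 3M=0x67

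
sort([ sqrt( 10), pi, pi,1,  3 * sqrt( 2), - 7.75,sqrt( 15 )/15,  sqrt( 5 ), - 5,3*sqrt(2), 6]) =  [ -7.75, - 5, sqrt (15)/15 , 1, sqrt ( 5), pi, pi, sqrt( 10), 3*sqrt( 2 ),3*sqrt( 2), 6]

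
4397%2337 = 2060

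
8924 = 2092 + 6832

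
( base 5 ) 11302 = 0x33b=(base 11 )692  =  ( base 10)827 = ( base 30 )RH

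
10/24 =5/12 = 0.42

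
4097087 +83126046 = 87223133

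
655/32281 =655/32281 = 0.02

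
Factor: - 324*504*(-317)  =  51764832 = 2^5*3^6*7^1*317^1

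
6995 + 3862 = 10857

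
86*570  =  49020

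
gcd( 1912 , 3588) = 4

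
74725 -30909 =43816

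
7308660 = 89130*82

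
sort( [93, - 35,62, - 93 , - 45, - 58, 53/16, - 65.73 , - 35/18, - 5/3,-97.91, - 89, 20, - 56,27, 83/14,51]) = [ - 97.91, - 93, - 89, - 65.73,-58, - 56, - 45, - 35, - 35/18, - 5/3,53/16, 83/14,20,  27,51,62,93 ]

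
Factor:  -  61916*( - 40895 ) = 2^2 * 5^1*23^1*673^1*8179^1 = 2532054820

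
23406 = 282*83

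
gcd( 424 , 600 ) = 8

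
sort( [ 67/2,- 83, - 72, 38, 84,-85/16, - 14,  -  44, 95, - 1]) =[  -  83,-72,  -  44, - 14  , - 85/16, - 1,67/2, 38,  84,  95]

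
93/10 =93/10 = 9.30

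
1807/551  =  3 + 154/551  =  3.28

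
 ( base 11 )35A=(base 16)1ac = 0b110101100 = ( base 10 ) 428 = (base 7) 1151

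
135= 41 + 94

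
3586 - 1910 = 1676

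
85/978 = 85/978 = 0.09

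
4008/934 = 4 + 136/467=4.29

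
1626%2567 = 1626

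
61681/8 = 7710 + 1/8  =  7710.12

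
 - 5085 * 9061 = -46075185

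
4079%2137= 1942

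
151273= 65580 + 85693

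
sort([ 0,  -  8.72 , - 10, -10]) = [  -  10, - 10, - 8.72, 0 ]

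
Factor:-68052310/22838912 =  - 34026155/11419456 = - 2^( - 6)*5^1*19^(-1 )*233^1*9391^( - 1)*29207^1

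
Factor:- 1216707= - 3^1*17^1*23857^1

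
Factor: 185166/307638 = 127^1*211^( - 1) = 127/211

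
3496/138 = 25  +  1/3=25.33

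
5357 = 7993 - 2636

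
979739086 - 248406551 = 731332535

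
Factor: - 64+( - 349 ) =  - 7^1* 59^1=   - 413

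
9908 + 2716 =12624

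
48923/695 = 48923/695 = 70.39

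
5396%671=28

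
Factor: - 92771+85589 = -7182=- 2^1*3^3 * 7^1*19^1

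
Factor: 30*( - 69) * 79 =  - 163530 = -2^1 * 3^2*5^1 *23^1*79^1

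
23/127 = 23/127 = 0.18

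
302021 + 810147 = 1112168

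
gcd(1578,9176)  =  2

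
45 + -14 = 31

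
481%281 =200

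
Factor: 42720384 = 2^7*3^1*7^1*23^1*691^1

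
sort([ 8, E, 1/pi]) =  [ 1/pi,E, 8]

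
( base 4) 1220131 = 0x1a1d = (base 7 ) 25330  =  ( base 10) 6685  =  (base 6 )50541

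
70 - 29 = 41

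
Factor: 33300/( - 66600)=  - 2^( - 1) = - 1/2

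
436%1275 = 436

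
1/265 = 1/265 = 0.00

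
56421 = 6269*9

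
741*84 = 62244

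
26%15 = 11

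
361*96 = 34656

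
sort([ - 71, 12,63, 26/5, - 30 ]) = [ - 71,-30, 26/5, 12, 63 ]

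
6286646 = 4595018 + 1691628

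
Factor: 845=5^1*13^2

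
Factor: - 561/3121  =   - 3^1*11^1*17^1*3121^( - 1)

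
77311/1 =77311 = 77311.00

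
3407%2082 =1325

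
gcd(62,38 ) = 2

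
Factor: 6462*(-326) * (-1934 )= 2^3 * 3^2 * 163^1*359^1*967^1 =4074187608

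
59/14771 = 59/14771 = 0.00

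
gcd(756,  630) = 126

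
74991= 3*24997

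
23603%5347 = 2215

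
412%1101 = 412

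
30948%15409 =130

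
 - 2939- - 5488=2549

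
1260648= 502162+758486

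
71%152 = 71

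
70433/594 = 6403/54 = 118.57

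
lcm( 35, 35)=35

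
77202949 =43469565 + 33733384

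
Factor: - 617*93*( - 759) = 43552179  =  3^2*11^1*23^1*31^1*617^1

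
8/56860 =2/14215= 0.00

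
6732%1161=927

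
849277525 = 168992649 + 680284876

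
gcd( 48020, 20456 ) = 4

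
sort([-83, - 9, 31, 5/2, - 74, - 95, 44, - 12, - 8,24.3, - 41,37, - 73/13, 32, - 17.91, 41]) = [ - 95, - 83, - 74 , - 41,  -  17.91, - 12, - 9, - 8, - 73/13, 5/2,  24.3, 31,32,37, 41, 44 ] 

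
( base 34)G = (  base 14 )12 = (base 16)10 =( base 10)16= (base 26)G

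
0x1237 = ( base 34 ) 415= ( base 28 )5qf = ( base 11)355a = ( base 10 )4663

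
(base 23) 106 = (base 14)2A3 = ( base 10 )535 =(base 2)1000010111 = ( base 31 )h8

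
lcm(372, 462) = 28644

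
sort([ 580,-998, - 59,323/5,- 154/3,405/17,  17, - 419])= [  -  998 , - 419, - 59, -154/3 , 17,405/17, 323/5,580 ]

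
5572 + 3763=9335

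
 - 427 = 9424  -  9851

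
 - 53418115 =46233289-99651404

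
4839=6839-2000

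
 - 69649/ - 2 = 34824 + 1/2 = 34824.50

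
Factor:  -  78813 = -3^4*7^1*139^1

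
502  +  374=876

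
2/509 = 2/509 = 0.00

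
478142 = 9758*49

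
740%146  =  10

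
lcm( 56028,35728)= 2465232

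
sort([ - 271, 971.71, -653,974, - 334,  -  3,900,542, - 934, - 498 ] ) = [ - 934 , - 653, - 498 , - 334, - 271, - 3,542,900, 971.71,  974]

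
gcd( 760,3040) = 760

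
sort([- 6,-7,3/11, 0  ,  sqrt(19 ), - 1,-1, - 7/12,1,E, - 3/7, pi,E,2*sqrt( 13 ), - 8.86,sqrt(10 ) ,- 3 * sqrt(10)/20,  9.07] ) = [ - 8.86, - 7,-6,-1,-1,  -  7/12, - 3*sqrt(10 )/20,-3/7,0,3/11, 1,E,E, pi, sqrt(10),sqrt (19), 2*sqrt(13),9.07]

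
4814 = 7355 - 2541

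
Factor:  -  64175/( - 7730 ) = 12835/1546 = 2^(-1)*5^1 * 17^1*151^1*773^( - 1) 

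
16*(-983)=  -15728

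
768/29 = 768/29 = 26.48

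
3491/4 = 872 + 3/4 = 872.75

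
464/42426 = 232/21213 = 0.01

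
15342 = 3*5114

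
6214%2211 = 1792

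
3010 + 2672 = 5682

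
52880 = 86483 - 33603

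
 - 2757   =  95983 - 98740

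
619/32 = 19  +  11/32 = 19.34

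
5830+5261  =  11091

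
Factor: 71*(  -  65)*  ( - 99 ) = 456885 = 3^2 *5^1 * 11^1*13^1*71^1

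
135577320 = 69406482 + 66170838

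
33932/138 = 245 + 61/69 = 245.88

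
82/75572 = 41/37786  =  0.00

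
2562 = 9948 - 7386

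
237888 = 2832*84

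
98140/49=14020/7 =2002.86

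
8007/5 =8007/5 = 1601.40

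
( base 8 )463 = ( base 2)100110011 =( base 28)AR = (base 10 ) 307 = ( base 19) g3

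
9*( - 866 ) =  - 7794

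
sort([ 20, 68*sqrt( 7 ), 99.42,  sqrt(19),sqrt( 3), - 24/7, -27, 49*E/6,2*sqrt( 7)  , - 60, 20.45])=[ - 60, - 27, - 24/7, sqrt( 3 ), sqrt(19),2*sqrt(7 ), 20, 20.45,49*E/6,99.42, 68*sqrt( 7 ) ] 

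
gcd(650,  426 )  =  2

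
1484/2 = 742 = 742.00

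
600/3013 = 600/3013 = 0.20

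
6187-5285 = 902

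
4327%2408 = 1919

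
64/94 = 32/47 = 0.68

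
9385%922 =165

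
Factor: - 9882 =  - 2^1*3^4*61^1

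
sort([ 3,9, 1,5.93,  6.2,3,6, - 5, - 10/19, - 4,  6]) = [ - 5, - 4, - 10/19, 1, 3,3,5.93, 6,6, 6.2,9 ] 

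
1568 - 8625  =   - 7057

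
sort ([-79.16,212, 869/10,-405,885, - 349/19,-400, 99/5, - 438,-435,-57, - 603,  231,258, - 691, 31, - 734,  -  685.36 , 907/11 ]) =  [ - 734,  -  691,-685.36,  -  603,-438, - 435,-405, - 400,-79.16,-57, - 349/19,  99/5,31,907/11, 869/10, 212, 231,258, 885 ]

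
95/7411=95/7411 = 0.01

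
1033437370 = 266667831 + 766769539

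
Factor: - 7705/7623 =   -  3^ ( - 2) * 5^1 * 7^( - 1)*11^( -2)*23^1*67^1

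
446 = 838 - 392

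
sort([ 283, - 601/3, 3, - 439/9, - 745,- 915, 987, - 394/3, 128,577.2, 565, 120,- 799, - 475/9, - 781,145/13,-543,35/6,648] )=[ - 915, - 799, - 781 ,- 745, - 543, - 601/3 , - 394/3 , - 475/9, - 439/9, 3, 35/6,  145/13, 120,128 , 283,  565,577.2, 648, 987]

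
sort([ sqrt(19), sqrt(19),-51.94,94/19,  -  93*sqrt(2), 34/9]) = [ - 93* sqrt ( 2),-51.94, 34/9, sqrt(19),  sqrt(19) , 94/19]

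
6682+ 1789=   8471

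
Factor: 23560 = 2^3*5^1*19^1*31^1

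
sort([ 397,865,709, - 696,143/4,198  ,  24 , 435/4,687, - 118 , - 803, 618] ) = [ - 803,-696, - 118,24 , 143/4,435/4  ,  198,397,618,687,709,865 ]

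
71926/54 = 35963/27=1331.96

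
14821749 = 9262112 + 5559637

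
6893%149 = 39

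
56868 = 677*84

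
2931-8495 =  - 5564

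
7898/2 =3949 = 3949.00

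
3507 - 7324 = - 3817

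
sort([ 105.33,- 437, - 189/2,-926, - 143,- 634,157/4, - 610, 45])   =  [-926, -634,-610,-437, - 143 , - 189/2, 157/4, 45, 105.33 ] 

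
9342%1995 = 1362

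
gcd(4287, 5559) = 3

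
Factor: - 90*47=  - 4230=-2^1*3^2*5^1*47^1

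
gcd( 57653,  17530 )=1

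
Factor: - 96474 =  - 2^1 * 3^1*7^1* 2297^1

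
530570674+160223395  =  690794069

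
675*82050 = 55383750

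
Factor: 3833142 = 2^1*3^1 * 638857^1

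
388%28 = 24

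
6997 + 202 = 7199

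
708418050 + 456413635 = 1164831685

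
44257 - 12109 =32148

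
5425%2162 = 1101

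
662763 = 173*3831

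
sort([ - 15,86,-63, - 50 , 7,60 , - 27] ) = [ - 63, - 50, - 27, - 15,7, 60, 86 ]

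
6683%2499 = 1685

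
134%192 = 134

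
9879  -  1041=8838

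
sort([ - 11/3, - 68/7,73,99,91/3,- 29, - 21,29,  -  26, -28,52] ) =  [-29, - 28, - 26, - 21, -68/7, - 11/3 , 29, 91/3,52,73, 99 ] 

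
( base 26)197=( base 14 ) 497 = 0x395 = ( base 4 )32111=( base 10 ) 917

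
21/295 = 21/295 = 0.07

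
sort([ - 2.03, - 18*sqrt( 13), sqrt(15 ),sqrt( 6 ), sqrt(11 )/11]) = [ - 18*sqrt( 13), - 2.03, sqrt( 11)/11,sqrt(6 ),sqrt(15 ) ]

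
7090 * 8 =56720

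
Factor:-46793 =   -  73^1*641^1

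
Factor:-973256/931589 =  -2^3*19^1*337^1*49031^(-1 ) = -51224/49031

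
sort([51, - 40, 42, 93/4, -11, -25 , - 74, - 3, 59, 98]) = [  -  74, - 40, - 25, - 11, - 3,93/4, 42, 51,59,  98]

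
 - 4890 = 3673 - 8563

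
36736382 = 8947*4106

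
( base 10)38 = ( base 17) 24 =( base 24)1E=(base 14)2a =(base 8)46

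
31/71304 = 31/71304= 0.00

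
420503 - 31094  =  389409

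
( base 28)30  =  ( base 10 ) 84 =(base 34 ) 2G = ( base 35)2e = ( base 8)124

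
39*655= 25545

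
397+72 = 469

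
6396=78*82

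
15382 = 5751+9631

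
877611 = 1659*529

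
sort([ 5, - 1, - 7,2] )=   [ - 7,  -  1,2,5] 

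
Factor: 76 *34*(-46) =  - 118864 = -  2^4*17^1*19^1* 23^1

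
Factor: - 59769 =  - 3^2*29^1*229^1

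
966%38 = 16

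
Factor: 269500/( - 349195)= - 2^2*5^2*7^1*907^( - 1 ) = - 700/907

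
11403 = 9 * 1267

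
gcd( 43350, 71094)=1734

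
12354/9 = 1372 + 2/3=1372.67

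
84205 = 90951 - 6746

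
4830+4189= 9019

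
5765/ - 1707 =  - 4 + 1063/1707  =  - 3.38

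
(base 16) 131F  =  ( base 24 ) 8bn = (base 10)4895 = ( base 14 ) 1ad9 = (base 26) 767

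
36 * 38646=1391256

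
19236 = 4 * 4809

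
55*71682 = 3942510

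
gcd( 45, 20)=5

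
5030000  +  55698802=60728802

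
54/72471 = 18/24157 = 0.00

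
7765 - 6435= 1330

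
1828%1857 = 1828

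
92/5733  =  92/5733 = 0.02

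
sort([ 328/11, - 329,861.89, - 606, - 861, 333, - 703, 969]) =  [ - 861, - 703, - 606,-329,328/11,333,861.89, 969]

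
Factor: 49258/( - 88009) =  - 2^1 * 11^1*17^ ( - 1)*31^( - 1 ) * 167^( - 1)*2239^1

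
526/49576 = 263/24788 = 0.01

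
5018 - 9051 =- 4033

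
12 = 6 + 6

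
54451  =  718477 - 664026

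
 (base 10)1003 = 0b1111101011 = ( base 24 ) 1hj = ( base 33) ud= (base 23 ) 1ke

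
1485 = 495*3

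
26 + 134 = 160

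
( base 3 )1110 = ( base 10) 39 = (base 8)47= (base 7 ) 54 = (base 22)1H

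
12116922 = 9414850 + 2702072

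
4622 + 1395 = 6017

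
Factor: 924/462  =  2^1 = 2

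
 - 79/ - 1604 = 79/1604 =0.05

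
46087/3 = 15362 + 1/3 = 15362.33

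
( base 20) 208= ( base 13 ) 4A2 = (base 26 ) 152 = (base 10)808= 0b1100101000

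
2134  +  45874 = 48008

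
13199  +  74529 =87728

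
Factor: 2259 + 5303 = 7562=2^1* 19^1* 199^1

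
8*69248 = 553984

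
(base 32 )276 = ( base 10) 2278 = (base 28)2PA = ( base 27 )33A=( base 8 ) 4346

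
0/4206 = 0 = 0.00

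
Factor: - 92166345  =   - 3^2*5^1*2048141^1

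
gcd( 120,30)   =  30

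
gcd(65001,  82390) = 1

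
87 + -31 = 56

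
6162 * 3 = 18486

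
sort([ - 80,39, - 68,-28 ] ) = [ - 80, - 68, - 28, 39]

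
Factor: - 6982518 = -2^1 * 3^1*1163753^1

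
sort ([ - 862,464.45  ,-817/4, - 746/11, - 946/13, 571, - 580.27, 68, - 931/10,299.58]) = [  -  862, - 580.27, - 817/4, - 931/10 , - 946/13,-746/11, 68,299.58, 464.45, 571 ] 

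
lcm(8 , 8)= 8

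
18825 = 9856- -8969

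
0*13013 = 0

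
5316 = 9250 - 3934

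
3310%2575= 735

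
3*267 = 801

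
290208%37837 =25349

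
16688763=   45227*369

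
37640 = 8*4705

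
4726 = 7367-2641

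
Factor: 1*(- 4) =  - 4 = - 2^2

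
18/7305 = 6/2435 = 0.00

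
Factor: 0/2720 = 0 = 0^1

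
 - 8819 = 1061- 9880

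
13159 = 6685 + 6474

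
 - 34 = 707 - 741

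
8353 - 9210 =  - 857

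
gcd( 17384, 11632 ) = 8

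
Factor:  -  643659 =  - 3^1* 41^1*5233^1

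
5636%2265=1106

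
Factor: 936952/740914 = 468476/370457 = 2^2*271^( - 1 )*1367^( - 1) *117119^1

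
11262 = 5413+5849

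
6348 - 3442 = 2906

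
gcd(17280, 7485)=15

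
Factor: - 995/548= - 2^( - 2)*5^1*137^ (- 1 )*199^1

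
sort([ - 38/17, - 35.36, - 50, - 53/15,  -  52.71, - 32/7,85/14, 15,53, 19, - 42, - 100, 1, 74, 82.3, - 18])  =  [ - 100, - 52.71, - 50, - 42, - 35.36, - 18, - 32/7, - 53/15,-38/17, 1,85/14,  15,19,53, 74,82.3 ] 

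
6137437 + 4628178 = 10765615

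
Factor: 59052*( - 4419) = -2^2*3^3 * 7^1*19^1*37^1*491^1 = - 260950788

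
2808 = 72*39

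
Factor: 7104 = 2^6*3^1*37^1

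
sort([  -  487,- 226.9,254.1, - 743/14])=[-487,  -  226.9, - 743/14,254.1 ]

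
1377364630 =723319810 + 654044820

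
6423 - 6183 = 240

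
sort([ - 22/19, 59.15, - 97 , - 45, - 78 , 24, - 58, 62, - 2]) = [ - 97, - 78, - 58, - 45,  -  2, - 22/19 , 24 , 59.15,62]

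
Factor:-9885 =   -  3^1*5^1*659^1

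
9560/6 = 1593  +  1/3 = 1593.33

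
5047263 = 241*20943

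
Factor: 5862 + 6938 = 12800= 2^9*5^2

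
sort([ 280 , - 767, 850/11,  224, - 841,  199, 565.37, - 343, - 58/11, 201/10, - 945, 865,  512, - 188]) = [ - 945, - 841, - 767 , - 343, - 188, - 58/11, 201/10, 850/11 , 199, 224, 280 , 512, 565.37,865]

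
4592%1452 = 236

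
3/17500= 3/17500 = 0.00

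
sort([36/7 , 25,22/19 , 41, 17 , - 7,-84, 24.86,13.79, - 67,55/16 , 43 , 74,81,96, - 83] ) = [ - 84,- 83, - 67,-7,  22/19, 55/16,36/7, 13.79,  17,24.86,25 , 41,43, 74,81,  96]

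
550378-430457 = 119921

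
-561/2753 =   -  1 + 2192/2753 = - 0.20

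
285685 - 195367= 90318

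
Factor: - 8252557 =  - 8252557^1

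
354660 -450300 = -95640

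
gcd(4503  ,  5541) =3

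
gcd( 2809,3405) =1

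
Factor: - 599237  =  -89^1*6733^1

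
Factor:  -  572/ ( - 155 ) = 2^2*5^( - 1 )  *11^1 *13^1*31^ ( - 1 )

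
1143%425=293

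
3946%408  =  274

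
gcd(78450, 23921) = 1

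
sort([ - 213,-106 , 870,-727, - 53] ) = [-727,-213, - 106, - 53, 870]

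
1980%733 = 514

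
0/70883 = 0= 0.00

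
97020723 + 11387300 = 108408023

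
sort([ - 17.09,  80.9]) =[ - 17.09, 80.9 ]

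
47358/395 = 119 + 353/395 = 119.89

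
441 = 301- - 140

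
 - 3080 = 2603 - 5683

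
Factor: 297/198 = 3/2=2^( - 1) *3^1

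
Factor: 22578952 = 2^3*11^1*256579^1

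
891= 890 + 1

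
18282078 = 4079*4482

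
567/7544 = 567/7544 = 0.08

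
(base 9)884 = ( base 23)18B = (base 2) 1011010100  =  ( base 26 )11m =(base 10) 724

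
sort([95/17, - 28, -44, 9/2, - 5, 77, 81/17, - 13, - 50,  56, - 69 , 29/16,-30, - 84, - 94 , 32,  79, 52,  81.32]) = [ - 94, - 84, - 69,-50, - 44, - 30 ,  -  28, - 13, - 5,  29/16,9/2,81/17,95/17,  32,52, 56,77,79, 81.32 ]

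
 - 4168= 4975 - 9143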